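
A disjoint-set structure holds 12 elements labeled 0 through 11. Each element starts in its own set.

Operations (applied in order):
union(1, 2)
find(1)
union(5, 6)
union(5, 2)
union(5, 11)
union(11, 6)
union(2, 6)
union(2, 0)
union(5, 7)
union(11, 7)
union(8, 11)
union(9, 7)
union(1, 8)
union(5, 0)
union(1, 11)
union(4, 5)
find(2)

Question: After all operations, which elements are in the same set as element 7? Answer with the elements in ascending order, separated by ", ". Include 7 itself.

Answer: 0, 1, 2, 4, 5, 6, 7, 8, 9, 11

Derivation:
Step 1: union(1, 2) -> merged; set of 1 now {1, 2}
Step 2: find(1) -> no change; set of 1 is {1, 2}
Step 3: union(5, 6) -> merged; set of 5 now {5, 6}
Step 4: union(5, 2) -> merged; set of 5 now {1, 2, 5, 6}
Step 5: union(5, 11) -> merged; set of 5 now {1, 2, 5, 6, 11}
Step 6: union(11, 6) -> already same set; set of 11 now {1, 2, 5, 6, 11}
Step 7: union(2, 6) -> already same set; set of 2 now {1, 2, 5, 6, 11}
Step 8: union(2, 0) -> merged; set of 2 now {0, 1, 2, 5, 6, 11}
Step 9: union(5, 7) -> merged; set of 5 now {0, 1, 2, 5, 6, 7, 11}
Step 10: union(11, 7) -> already same set; set of 11 now {0, 1, 2, 5, 6, 7, 11}
Step 11: union(8, 11) -> merged; set of 8 now {0, 1, 2, 5, 6, 7, 8, 11}
Step 12: union(9, 7) -> merged; set of 9 now {0, 1, 2, 5, 6, 7, 8, 9, 11}
Step 13: union(1, 8) -> already same set; set of 1 now {0, 1, 2, 5, 6, 7, 8, 9, 11}
Step 14: union(5, 0) -> already same set; set of 5 now {0, 1, 2, 5, 6, 7, 8, 9, 11}
Step 15: union(1, 11) -> already same set; set of 1 now {0, 1, 2, 5, 6, 7, 8, 9, 11}
Step 16: union(4, 5) -> merged; set of 4 now {0, 1, 2, 4, 5, 6, 7, 8, 9, 11}
Step 17: find(2) -> no change; set of 2 is {0, 1, 2, 4, 5, 6, 7, 8, 9, 11}
Component of 7: {0, 1, 2, 4, 5, 6, 7, 8, 9, 11}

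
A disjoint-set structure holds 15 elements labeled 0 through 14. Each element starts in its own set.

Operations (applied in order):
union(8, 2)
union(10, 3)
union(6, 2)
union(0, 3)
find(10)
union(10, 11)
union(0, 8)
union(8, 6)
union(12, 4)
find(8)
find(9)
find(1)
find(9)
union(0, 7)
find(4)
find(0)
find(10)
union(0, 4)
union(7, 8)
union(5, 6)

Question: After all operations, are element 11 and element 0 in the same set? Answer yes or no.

Step 1: union(8, 2) -> merged; set of 8 now {2, 8}
Step 2: union(10, 3) -> merged; set of 10 now {3, 10}
Step 3: union(6, 2) -> merged; set of 6 now {2, 6, 8}
Step 4: union(0, 3) -> merged; set of 0 now {0, 3, 10}
Step 5: find(10) -> no change; set of 10 is {0, 3, 10}
Step 6: union(10, 11) -> merged; set of 10 now {0, 3, 10, 11}
Step 7: union(0, 8) -> merged; set of 0 now {0, 2, 3, 6, 8, 10, 11}
Step 8: union(8, 6) -> already same set; set of 8 now {0, 2, 3, 6, 8, 10, 11}
Step 9: union(12, 4) -> merged; set of 12 now {4, 12}
Step 10: find(8) -> no change; set of 8 is {0, 2, 3, 6, 8, 10, 11}
Step 11: find(9) -> no change; set of 9 is {9}
Step 12: find(1) -> no change; set of 1 is {1}
Step 13: find(9) -> no change; set of 9 is {9}
Step 14: union(0, 7) -> merged; set of 0 now {0, 2, 3, 6, 7, 8, 10, 11}
Step 15: find(4) -> no change; set of 4 is {4, 12}
Step 16: find(0) -> no change; set of 0 is {0, 2, 3, 6, 7, 8, 10, 11}
Step 17: find(10) -> no change; set of 10 is {0, 2, 3, 6, 7, 8, 10, 11}
Step 18: union(0, 4) -> merged; set of 0 now {0, 2, 3, 4, 6, 7, 8, 10, 11, 12}
Step 19: union(7, 8) -> already same set; set of 7 now {0, 2, 3, 4, 6, 7, 8, 10, 11, 12}
Step 20: union(5, 6) -> merged; set of 5 now {0, 2, 3, 4, 5, 6, 7, 8, 10, 11, 12}
Set of 11: {0, 2, 3, 4, 5, 6, 7, 8, 10, 11, 12}; 0 is a member.

Answer: yes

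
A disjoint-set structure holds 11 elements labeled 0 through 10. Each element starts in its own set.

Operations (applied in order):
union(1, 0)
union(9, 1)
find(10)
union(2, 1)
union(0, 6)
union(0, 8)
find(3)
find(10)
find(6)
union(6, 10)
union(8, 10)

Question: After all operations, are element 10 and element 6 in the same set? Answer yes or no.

Step 1: union(1, 0) -> merged; set of 1 now {0, 1}
Step 2: union(9, 1) -> merged; set of 9 now {0, 1, 9}
Step 3: find(10) -> no change; set of 10 is {10}
Step 4: union(2, 1) -> merged; set of 2 now {0, 1, 2, 9}
Step 5: union(0, 6) -> merged; set of 0 now {0, 1, 2, 6, 9}
Step 6: union(0, 8) -> merged; set of 0 now {0, 1, 2, 6, 8, 9}
Step 7: find(3) -> no change; set of 3 is {3}
Step 8: find(10) -> no change; set of 10 is {10}
Step 9: find(6) -> no change; set of 6 is {0, 1, 2, 6, 8, 9}
Step 10: union(6, 10) -> merged; set of 6 now {0, 1, 2, 6, 8, 9, 10}
Step 11: union(8, 10) -> already same set; set of 8 now {0, 1, 2, 6, 8, 9, 10}
Set of 10: {0, 1, 2, 6, 8, 9, 10}; 6 is a member.

Answer: yes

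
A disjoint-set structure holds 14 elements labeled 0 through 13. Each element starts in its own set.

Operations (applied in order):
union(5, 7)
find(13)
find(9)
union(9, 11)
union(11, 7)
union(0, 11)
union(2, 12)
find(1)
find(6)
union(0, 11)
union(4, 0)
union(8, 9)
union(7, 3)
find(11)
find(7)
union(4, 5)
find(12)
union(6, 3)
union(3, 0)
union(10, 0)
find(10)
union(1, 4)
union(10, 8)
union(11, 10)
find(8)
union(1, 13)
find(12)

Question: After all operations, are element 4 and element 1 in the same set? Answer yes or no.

Answer: yes

Derivation:
Step 1: union(5, 7) -> merged; set of 5 now {5, 7}
Step 2: find(13) -> no change; set of 13 is {13}
Step 3: find(9) -> no change; set of 9 is {9}
Step 4: union(9, 11) -> merged; set of 9 now {9, 11}
Step 5: union(11, 7) -> merged; set of 11 now {5, 7, 9, 11}
Step 6: union(0, 11) -> merged; set of 0 now {0, 5, 7, 9, 11}
Step 7: union(2, 12) -> merged; set of 2 now {2, 12}
Step 8: find(1) -> no change; set of 1 is {1}
Step 9: find(6) -> no change; set of 6 is {6}
Step 10: union(0, 11) -> already same set; set of 0 now {0, 5, 7, 9, 11}
Step 11: union(4, 0) -> merged; set of 4 now {0, 4, 5, 7, 9, 11}
Step 12: union(8, 9) -> merged; set of 8 now {0, 4, 5, 7, 8, 9, 11}
Step 13: union(7, 3) -> merged; set of 7 now {0, 3, 4, 5, 7, 8, 9, 11}
Step 14: find(11) -> no change; set of 11 is {0, 3, 4, 5, 7, 8, 9, 11}
Step 15: find(7) -> no change; set of 7 is {0, 3, 4, 5, 7, 8, 9, 11}
Step 16: union(4, 5) -> already same set; set of 4 now {0, 3, 4, 5, 7, 8, 9, 11}
Step 17: find(12) -> no change; set of 12 is {2, 12}
Step 18: union(6, 3) -> merged; set of 6 now {0, 3, 4, 5, 6, 7, 8, 9, 11}
Step 19: union(3, 0) -> already same set; set of 3 now {0, 3, 4, 5, 6, 7, 8, 9, 11}
Step 20: union(10, 0) -> merged; set of 10 now {0, 3, 4, 5, 6, 7, 8, 9, 10, 11}
Step 21: find(10) -> no change; set of 10 is {0, 3, 4, 5, 6, 7, 8, 9, 10, 11}
Step 22: union(1, 4) -> merged; set of 1 now {0, 1, 3, 4, 5, 6, 7, 8, 9, 10, 11}
Step 23: union(10, 8) -> already same set; set of 10 now {0, 1, 3, 4, 5, 6, 7, 8, 9, 10, 11}
Step 24: union(11, 10) -> already same set; set of 11 now {0, 1, 3, 4, 5, 6, 7, 8, 9, 10, 11}
Step 25: find(8) -> no change; set of 8 is {0, 1, 3, 4, 5, 6, 7, 8, 9, 10, 11}
Step 26: union(1, 13) -> merged; set of 1 now {0, 1, 3, 4, 5, 6, 7, 8, 9, 10, 11, 13}
Step 27: find(12) -> no change; set of 12 is {2, 12}
Set of 4: {0, 1, 3, 4, 5, 6, 7, 8, 9, 10, 11, 13}; 1 is a member.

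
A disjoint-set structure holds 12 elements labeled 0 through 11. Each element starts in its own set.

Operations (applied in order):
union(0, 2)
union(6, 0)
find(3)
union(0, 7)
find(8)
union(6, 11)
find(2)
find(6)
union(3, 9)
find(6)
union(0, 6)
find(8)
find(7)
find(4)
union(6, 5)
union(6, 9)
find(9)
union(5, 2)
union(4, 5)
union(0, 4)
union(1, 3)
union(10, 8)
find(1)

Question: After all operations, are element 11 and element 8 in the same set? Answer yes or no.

Step 1: union(0, 2) -> merged; set of 0 now {0, 2}
Step 2: union(6, 0) -> merged; set of 6 now {0, 2, 6}
Step 3: find(3) -> no change; set of 3 is {3}
Step 4: union(0, 7) -> merged; set of 0 now {0, 2, 6, 7}
Step 5: find(8) -> no change; set of 8 is {8}
Step 6: union(6, 11) -> merged; set of 6 now {0, 2, 6, 7, 11}
Step 7: find(2) -> no change; set of 2 is {0, 2, 6, 7, 11}
Step 8: find(6) -> no change; set of 6 is {0, 2, 6, 7, 11}
Step 9: union(3, 9) -> merged; set of 3 now {3, 9}
Step 10: find(6) -> no change; set of 6 is {0, 2, 6, 7, 11}
Step 11: union(0, 6) -> already same set; set of 0 now {0, 2, 6, 7, 11}
Step 12: find(8) -> no change; set of 8 is {8}
Step 13: find(7) -> no change; set of 7 is {0, 2, 6, 7, 11}
Step 14: find(4) -> no change; set of 4 is {4}
Step 15: union(6, 5) -> merged; set of 6 now {0, 2, 5, 6, 7, 11}
Step 16: union(6, 9) -> merged; set of 6 now {0, 2, 3, 5, 6, 7, 9, 11}
Step 17: find(9) -> no change; set of 9 is {0, 2, 3, 5, 6, 7, 9, 11}
Step 18: union(5, 2) -> already same set; set of 5 now {0, 2, 3, 5, 6, 7, 9, 11}
Step 19: union(4, 5) -> merged; set of 4 now {0, 2, 3, 4, 5, 6, 7, 9, 11}
Step 20: union(0, 4) -> already same set; set of 0 now {0, 2, 3, 4, 5, 6, 7, 9, 11}
Step 21: union(1, 3) -> merged; set of 1 now {0, 1, 2, 3, 4, 5, 6, 7, 9, 11}
Step 22: union(10, 8) -> merged; set of 10 now {8, 10}
Step 23: find(1) -> no change; set of 1 is {0, 1, 2, 3, 4, 5, 6, 7, 9, 11}
Set of 11: {0, 1, 2, 3, 4, 5, 6, 7, 9, 11}; 8 is not a member.

Answer: no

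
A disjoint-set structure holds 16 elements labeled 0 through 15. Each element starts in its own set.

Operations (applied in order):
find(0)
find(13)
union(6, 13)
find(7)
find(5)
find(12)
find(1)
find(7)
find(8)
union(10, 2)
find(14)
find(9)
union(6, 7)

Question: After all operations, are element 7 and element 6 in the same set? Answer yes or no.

Step 1: find(0) -> no change; set of 0 is {0}
Step 2: find(13) -> no change; set of 13 is {13}
Step 3: union(6, 13) -> merged; set of 6 now {6, 13}
Step 4: find(7) -> no change; set of 7 is {7}
Step 5: find(5) -> no change; set of 5 is {5}
Step 6: find(12) -> no change; set of 12 is {12}
Step 7: find(1) -> no change; set of 1 is {1}
Step 8: find(7) -> no change; set of 7 is {7}
Step 9: find(8) -> no change; set of 8 is {8}
Step 10: union(10, 2) -> merged; set of 10 now {2, 10}
Step 11: find(14) -> no change; set of 14 is {14}
Step 12: find(9) -> no change; set of 9 is {9}
Step 13: union(6, 7) -> merged; set of 6 now {6, 7, 13}
Set of 7: {6, 7, 13}; 6 is a member.

Answer: yes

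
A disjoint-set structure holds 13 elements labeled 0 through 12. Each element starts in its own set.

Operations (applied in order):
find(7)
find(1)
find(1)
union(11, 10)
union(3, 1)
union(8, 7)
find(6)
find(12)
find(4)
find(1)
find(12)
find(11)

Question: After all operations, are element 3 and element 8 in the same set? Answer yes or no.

Step 1: find(7) -> no change; set of 7 is {7}
Step 2: find(1) -> no change; set of 1 is {1}
Step 3: find(1) -> no change; set of 1 is {1}
Step 4: union(11, 10) -> merged; set of 11 now {10, 11}
Step 5: union(3, 1) -> merged; set of 3 now {1, 3}
Step 6: union(8, 7) -> merged; set of 8 now {7, 8}
Step 7: find(6) -> no change; set of 6 is {6}
Step 8: find(12) -> no change; set of 12 is {12}
Step 9: find(4) -> no change; set of 4 is {4}
Step 10: find(1) -> no change; set of 1 is {1, 3}
Step 11: find(12) -> no change; set of 12 is {12}
Step 12: find(11) -> no change; set of 11 is {10, 11}
Set of 3: {1, 3}; 8 is not a member.

Answer: no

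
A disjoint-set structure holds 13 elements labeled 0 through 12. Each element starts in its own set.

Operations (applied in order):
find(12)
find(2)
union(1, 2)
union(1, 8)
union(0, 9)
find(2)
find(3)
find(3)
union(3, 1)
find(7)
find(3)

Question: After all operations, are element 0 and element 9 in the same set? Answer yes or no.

Step 1: find(12) -> no change; set of 12 is {12}
Step 2: find(2) -> no change; set of 2 is {2}
Step 3: union(1, 2) -> merged; set of 1 now {1, 2}
Step 4: union(1, 8) -> merged; set of 1 now {1, 2, 8}
Step 5: union(0, 9) -> merged; set of 0 now {0, 9}
Step 6: find(2) -> no change; set of 2 is {1, 2, 8}
Step 7: find(3) -> no change; set of 3 is {3}
Step 8: find(3) -> no change; set of 3 is {3}
Step 9: union(3, 1) -> merged; set of 3 now {1, 2, 3, 8}
Step 10: find(7) -> no change; set of 7 is {7}
Step 11: find(3) -> no change; set of 3 is {1, 2, 3, 8}
Set of 0: {0, 9}; 9 is a member.

Answer: yes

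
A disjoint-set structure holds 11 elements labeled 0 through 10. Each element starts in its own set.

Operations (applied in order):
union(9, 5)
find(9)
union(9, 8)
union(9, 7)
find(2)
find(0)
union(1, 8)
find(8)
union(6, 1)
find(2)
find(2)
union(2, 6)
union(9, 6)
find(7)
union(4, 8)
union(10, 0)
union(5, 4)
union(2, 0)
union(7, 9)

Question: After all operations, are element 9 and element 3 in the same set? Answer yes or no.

Answer: no

Derivation:
Step 1: union(9, 5) -> merged; set of 9 now {5, 9}
Step 2: find(9) -> no change; set of 9 is {5, 9}
Step 3: union(9, 8) -> merged; set of 9 now {5, 8, 9}
Step 4: union(9, 7) -> merged; set of 9 now {5, 7, 8, 9}
Step 5: find(2) -> no change; set of 2 is {2}
Step 6: find(0) -> no change; set of 0 is {0}
Step 7: union(1, 8) -> merged; set of 1 now {1, 5, 7, 8, 9}
Step 8: find(8) -> no change; set of 8 is {1, 5, 7, 8, 9}
Step 9: union(6, 1) -> merged; set of 6 now {1, 5, 6, 7, 8, 9}
Step 10: find(2) -> no change; set of 2 is {2}
Step 11: find(2) -> no change; set of 2 is {2}
Step 12: union(2, 6) -> merged; set of 2 now {1, 2, 5, 6, 7, 8, 9}
Step 13: union(9, 6) -> already same set; set of 9 now {1, 2, 5, 6, 7, 8, 9}
Step 14: find(7) -> no change; set of 7 is {1, 2, 5, 6, 7, 8, 9}
Step 15: union(4, 8) -> merged; set of 4 now {1, 2, 4, 5, 6, 7, 8, 9}
Step 16: union(10, 0) -> merged; set of 10 now {0, 10}
Step 17: union(5, 4) -> already same set; set of 5 now {1, 2, 4, 5, 6, 7, 8, 9}
Step 18: union(2, 0) -> merged; set of 2 now {0, 1, 2, 4, 5, 6, 7, 8, 9, 10}
Step 19: union(7, 9) -> already same set; set of 7 now {0, 1, 2, 4, 5, 6, 7, 8, 9, 10}
Set of 9: {0, 1, 2, 4, 5, 6, 7, 8, 9, 10}; 3 is not a member.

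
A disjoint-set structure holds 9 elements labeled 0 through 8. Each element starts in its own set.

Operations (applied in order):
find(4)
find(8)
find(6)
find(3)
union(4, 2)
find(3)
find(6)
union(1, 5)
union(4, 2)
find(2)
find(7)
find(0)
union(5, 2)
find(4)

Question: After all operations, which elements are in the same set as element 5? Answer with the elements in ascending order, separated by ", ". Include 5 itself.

Step 1: find(4) -> no change; set of 4 is {4}
Step 2: find(8) -> no change; set of 8 is {8}
Step 3: find(6) -> no change; set of 6 is {6}
Step 4: find(3) -> no change; set of 3 is {3}
Step 5: union(4, 2) -> merged; set of 4 now {2, 4}
Step 6: find(3) -> no change; set of 3 is {3}
Step 7: find(6) -> no change; set of 6 is {6}
Step 8: union(1, 5) -> merged; set of 1 now {1, 5}
Step 9: union(4, 2) -> already same set; set of 4 now {2, 4}
Step 10: find(2) -> no change; set of 2 is {2, 4}
Step 11: find(7) -> no change; set of 7 is {7}
Step 12: find(0) -> no change; set of 0 is {0}
Step 13: union(5, 2) -> merged; set of 5 now {1, 2, 4, 5}
Step 14: find(4) -> no change; set of 4 is {1, 2, 4, 5}
Component of 5: {1, 2, 4, 5}

Answer: 1, 2, 4, 5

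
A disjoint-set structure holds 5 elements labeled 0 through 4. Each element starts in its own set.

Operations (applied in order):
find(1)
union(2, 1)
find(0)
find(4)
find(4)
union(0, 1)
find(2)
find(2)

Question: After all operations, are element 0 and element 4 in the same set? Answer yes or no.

Answer: no

Derivation:
Step 1: find(1) -> no change; set of 1 is {1}
Step 2: union(2, 1) -> merged; set of 2 now {1, 2}
Step 3: find(0) -> no change; set of 0 is {0}
Step 4: find(4) -> no change; set of 4 is {4}
Step 5: find(4) -> no change; set of 4 is {4}
Step 6: union(0, 1) -> merged; set of 0 now {0, 1, 2}
Step 7: find(2) -> no change; set of 2 is {0, 1, 2}
Step 8: find(2) -> no change; set of 2 is {0, 1, 2}
Set of 0: {0, 1, 2}; 4 is not a member.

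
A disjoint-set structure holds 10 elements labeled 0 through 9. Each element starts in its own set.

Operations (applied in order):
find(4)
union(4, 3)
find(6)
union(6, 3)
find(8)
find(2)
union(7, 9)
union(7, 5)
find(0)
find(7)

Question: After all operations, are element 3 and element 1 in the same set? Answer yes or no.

Step 1: find(4) -> no change; set of 4 is {4}
Step 2: union(4, 3) -> merged; set of 4 now {3, 4}
Step 3: find(6) -> no change; set of 6 is {6}
Step 4: union(6, 3) -> merged; set of 6 now {3, 4, 6}
Step 5: find(8) -> no change; set of 8 is {8}
Step 6: find(2) -> no change; set of 2 is {2}
Step 7: union(7, 9) -> merged; set of 7 now {7, 9}
Step 8: union(7, 5) -> merged; set of 7 now {5, 7, 9}
Step 9: find(0) -> no change; set of 0 is {0}
Step 10: find(7) -> no change; set of 7 is {5, 7, 9}
Set of 3: {3, 4, 6}; 1 is not a member.

Answer: no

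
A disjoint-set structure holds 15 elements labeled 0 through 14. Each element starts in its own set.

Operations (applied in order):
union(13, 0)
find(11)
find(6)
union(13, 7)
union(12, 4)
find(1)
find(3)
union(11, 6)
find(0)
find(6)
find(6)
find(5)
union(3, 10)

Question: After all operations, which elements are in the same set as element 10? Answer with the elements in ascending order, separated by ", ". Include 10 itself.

Answer: 3, 10

Derivation:
Step 1: union(13, 0) -> merged; set of 13 now {0, 13}
Step 2: find(11) -> no change; set of 11 is {11}
Step 3: find(6) -> no change; set of 6 is {6}
Step 4: union(13, 7) -> merged; set of 13 now {0, 7, 13}
Step 5: union(12, 4) -> merged; set of 12 now {4, 12}
Step 6: find(1) -> no change; set of 1 is {1}
Step 7: find(3) -> no change; set of 3 is {3}
Step 8: union(11, 6) -> merged; set of 11 now {6, 11}
Step 9: find(0) -> no change; set of 0 is {0, 7, 13}
Step 10: find(6) -> no change; set of 6 is {6, 11}
Step 11: find(6) -> no change; set of 6 is {6, 11}
Step 12: find(5) -> no change; set of 5 is {5}
Step 13: union(3, 10) -> merged; set of 3 now {3, 10}
Component of 10: {3, 10}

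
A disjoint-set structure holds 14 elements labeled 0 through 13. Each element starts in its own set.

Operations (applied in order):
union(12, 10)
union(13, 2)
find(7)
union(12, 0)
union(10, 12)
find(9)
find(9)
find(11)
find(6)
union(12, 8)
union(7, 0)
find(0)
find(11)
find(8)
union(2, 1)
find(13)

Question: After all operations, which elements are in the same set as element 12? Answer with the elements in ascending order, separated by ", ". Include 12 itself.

Answer: 0, 7, 8, 10, 12

Derivation:
Step 1: union(12, 10) -> merged; set of 12 now {10, 12}
Step 2: union(13, 2) -> merged; set of 13 now {2, 13}
Step 3: find(7) -> no change; set of 7 is {7}
Step 4: union(12, 0) -> merged; set of 12 now {0, 10, 12}
Step 5: union(10, 12) -> already same set; set of 10 now {0, 10, 12}
Step 6: find(9) -> no change; set of 9 is {9}
Step 7: find(9) -> no change; set of 9 is {9}
Step 8: find(11) -> no change; set of 11 is {11}
Step 9: find(6) -> no change; set of 6 is {6}
Step 10: union(12, 8) -> merged; set of 12 now {0, 8, 10, 12}
Step 11: union(7, 0) -> merged; set of 7 now {0, 7, 8, 10, 12}
Step 12: find(0) -> no change; set of 0 is {0, 7, 8, 10, 12}
Step 13: find(11) -> no change; set of 11 is {11}
Step 14: find(8) -> no change; set of 8 is {0, 7, 8, 10, 12}
Step 15: union(2, 1) -> merged; set of 2 now {1, 2, 13}
Step 16: find(13) -> no change; set of 13 is {1, 2, 13}
Component of 12: {0, 7, 8, 10, 12}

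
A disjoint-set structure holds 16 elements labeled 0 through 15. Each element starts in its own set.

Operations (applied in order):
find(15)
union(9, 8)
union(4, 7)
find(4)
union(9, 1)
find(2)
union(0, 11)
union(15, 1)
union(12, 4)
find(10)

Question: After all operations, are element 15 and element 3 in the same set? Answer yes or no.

Answer: no

Derivation:
Step 1: find(15) -> no change; set of 15 is {15}
Step 2: union(9, 8) -> merged; set of 9 now {8, 9}
Step 3: union(4, 7) -> merged; set of 4 now {4, 7}
Step 4: find(4) -> no change; set of 4 is {4, 7}
Step 5: union(9, 1) -> merged; set of 9 now {1, 8, 9}
Step 6: find(2) -> no change; set of 2 is {2}
Step 7: union(0, 11) -> merged; set of 0 now {0, 11}
Step 8: union(15, 1) -> merged; set of 15 now {1, 8, 9, 15}
Step 9: union(12, 4) -> merged; set of 12 now {4, 7, 12}
Step 10: find(10) -> no change; set of 10 is {10}
Set of 15: {1, 8, 9, 15}; 3 is not a member.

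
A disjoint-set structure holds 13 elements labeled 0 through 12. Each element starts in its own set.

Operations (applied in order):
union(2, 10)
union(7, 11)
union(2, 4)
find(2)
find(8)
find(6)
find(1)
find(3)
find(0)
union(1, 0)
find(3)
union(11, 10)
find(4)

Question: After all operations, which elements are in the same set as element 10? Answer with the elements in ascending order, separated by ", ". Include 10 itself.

Step 1: union(2, 10) -> merged; set of 2 now {2, 10}
Step 2: union(7, 11) -> merged; set of 7 now {7, 11}
Step 3: union(2, 4) -> merged; set of 2 now {2, 4, 10}
Step 4: find(2) -> no change; set of 2 is {2, 4, 10}
Step 5: find(8) -> no change; set of 8 is {8}
Step 6: find(6) -> no change; set of 6 is {6}
Step 7: find(1) -> no change; set of 1 is {1}
Step 8: find(3) -> no change; set of 3 is {3}
Step 9: find(0) -> no change; set of 0 is {0}
Step 10: union(1, 0) -> merged; set of 1 now {0, 1}
Step 11: find(3) -> no change; set of 3 is {3}
Step 12: union(11, 10) -> merged; set of 11 now {2, 4, 7, 10, 11}
Step 13: find(4) -> no change; set of 4 is {2, 4, 7, 10, 11}
Component of 10: {2, 4, 7, 10, 11}

Answer: 2, 4, 7, 10, 11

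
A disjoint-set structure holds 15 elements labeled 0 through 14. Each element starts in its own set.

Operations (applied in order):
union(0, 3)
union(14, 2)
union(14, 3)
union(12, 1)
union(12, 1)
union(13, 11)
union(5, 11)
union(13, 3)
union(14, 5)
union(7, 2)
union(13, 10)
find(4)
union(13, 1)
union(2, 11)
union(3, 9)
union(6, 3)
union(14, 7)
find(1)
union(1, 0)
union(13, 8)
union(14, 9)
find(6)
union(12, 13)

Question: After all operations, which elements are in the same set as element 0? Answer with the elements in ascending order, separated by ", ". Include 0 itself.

Step 1: union(0, 3) -> merged; set of 0 now {0, 3}
Step 2: union(14, 2) -> merged; set of 14 now {2, 14}
Step 3: union(14, 3) -> merged; set of 14 now {0, 2, 3, 14}
Step 4: union(12, 1) -> merged; set of 12 now {1, 12}
Step 5: union(12, 1) -> already same set; set of 12 now {1, 12}
Step 6: union(13, 11) -> merged; set of 13 now {11, 13}
Step 7: union(5, 11) -> merged; set of 5 now {5, 11, 13}
Step 8: union(13, 3) -> merged; set of 13 now {0, 2, 3, 5, 11, 13, 14}
Step 9: union(14, 5) -> already same set; set of 14 now {0, 2, 3, 5, 11, 13, 14}
Step 10: union(7, 2) -> merged; set of 7 now {0, 2, 3, 5, 7, 11, 13, 14}
Step 11: union(13, 10) -> merged; set of 13 now {0, 2, 3, 5, 7, 10, 11, 13, 14}
Step 12: find(4) -> no change; set of 4 is {4}
Step 13: union(13, 1) -> merged; set of 13 now {0, 1, 2, 3, 5, 7, 10, 11, 12, 13, 14}
Step 14: union(2, 11) -> already same set; set of 2 now {0, 1, 2, 3, 5, 7, 10, 11, 12, 13, 14}
Step 15: union(3, 9) -> merged; set of 3 now {0, 1, 2, 3, 5, 7, 9, 10, 11, 12, 13, 14}
Step 16: union(6, 3) -> merged; set of 6 now {0, 1, 2, 3, 5, 6, 7, 9, 10, 11, 12, 13, 14}
Step 17: union(14, 7) -> already same set; set of 14 now {0, 1, 2, 3, 5, 6, 7, 9, 10, 11, 12, 13, 14}
Step 18: find(1) -> no change; set of 1 is {0, 1, 2, 3, 5, 6, 7, 9, 10, 11, 12, 13, 14}
Step 19: union(1, 0) -> already same set; set of 1 now {0, 1, 2, 3, 5, 6, 7, 9, 10, 11, 12, 13, 14}
Step 20: union(13, 8) -> merged; set of 13 now {0, 1, 2, 3, 5, 6, 7, 8, 9, 10, 11, 12, 13, 14}
Step 21: union(14, 9) -> already same set; set of 14 now {0, 1, 2, 3, 5, 6, 7, 8, 9, 10, 11, 12, 13, 14}
Step 22: find(6) -> no change; set of 6 is {0, 1, 2, 3, 5, 6, 7, 8, 9, 10, 11, 12, 13, 14}
Step 23: union(12, 13) -> already same set; set of 12 now {0, 1, 2, 3, 5, 6, 7, 8, 9, 10, 11, 12, 13, 14}
Component of 0: {0, 1, 2, 3, 5, 6, 7, 8, 9, 10, 11, 12, 13, 14}

Answer: 0, 1, 2, 3, 5, 6, 7, 8, 9, 10, 11, 12, 13, 14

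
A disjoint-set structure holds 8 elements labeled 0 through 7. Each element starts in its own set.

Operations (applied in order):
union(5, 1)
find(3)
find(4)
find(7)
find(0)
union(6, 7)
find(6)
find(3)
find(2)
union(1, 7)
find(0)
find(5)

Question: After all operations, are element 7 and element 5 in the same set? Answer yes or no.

Answer: yes

Derivation:
Step 1: union(5, 1) -> merged; set of 5 now {1, 5}
Step 2: find(3) -> no change; set of 3 is {3}
Step 3: find(4) -> no change; set of 4 is {4}
Step 4: find(7) -> no change; set of 7 is {7}
Step 5: find(0) -> no change; set of 0 is {0}
Step 6: union(6, 7) -> merged; set of 6 now {6, 7}
Step 7: find(6) -> no change; set of 6 is {6, 7}
Step 8: find(3) -> no change; set of 3 is {3}
Step 9: find(2) -> no change; set of 2 is {2}
Step 10: union(1, 7) -> merged; set of 1 now {1, 5, 6, 7}
Step 11: find(0) -> no change; set of 0 is {0}
Step 12: find(5) -> no change; set of 5 is {1, 5, 6, 7}
Set of 7: {1, 5, 6, 7}; 5 is a member.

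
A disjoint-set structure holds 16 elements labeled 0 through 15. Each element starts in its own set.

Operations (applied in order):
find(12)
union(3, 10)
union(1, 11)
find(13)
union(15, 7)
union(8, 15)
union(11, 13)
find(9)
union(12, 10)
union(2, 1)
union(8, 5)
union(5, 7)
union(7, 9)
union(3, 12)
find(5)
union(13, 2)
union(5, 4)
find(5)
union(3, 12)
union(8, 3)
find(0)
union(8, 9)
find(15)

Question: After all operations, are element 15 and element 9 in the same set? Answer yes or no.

Answer: yes

Derivation:
Step 1: find(12) -> no change; set of 12 is {12}
Step 2: union(3, 10) -> merged; set of 3 now {3, 10}
Step 3: union(1, 11) -> merged; set of 1 now {1, 11}
Step 4: find(13) -> no change; set of 13 is {13}
Step 5: union(15, 7) -> merged; set of 15 now {7, 15}
Step 6: union(8, 15) -> merged; set of 8 now {7, 8, 15}
Step 7: union(11, 13) -> merged; set of 11 now {1, 11, 13}
Step 8: find(9) -> no change; set of 9 is {9}
Step 9: union(12, 10) -> merged; set of 12 now {3, 10, 12}
Step 10: union(2, 1) -> merged; set of 2 now {1, 2, 11, 13}
Step 11: union(8, 5) -> merged; set of 8 now {5, 7, 8, 15}
Step 12: union(5, 7) -> already same set; set of 5 now {5, 7, 8, 15}
Step 13: union(7, 9) -> merged; set of 7 now {5, 7, 8, 9, 15}
Step 14: union(3, 12) -> already same set; set of 3 now {3, 10, 12}
Step 15: find(5) -> no change; set of 5 is {5, 7, 8, 9, 15}
Step 16: union(13, 2) -> already same set; set of 13 now {1, 2, 11, 13}
Step 17: union(5, 4) -> merged; set of 5 now {4, 5, 7, 8, 9, 15}
Step 18: find(5) -> no change; set of 5 is {4, 5, 7, 8, 9, 15}
Step 19: union(3, 12) -> already same set; set of 3 now {3, 10, 12}
Step 20: union(8, 3) -> merged; set of 8 now {3, 4, 5, 7, 8, 9, 10, 12, 15}
Step 21: find(0) -> no change; set of 0 is {0}
Step 22: union(8, 9) -> already same set; set of 8 now {3, 4, 5, 7, 8, 9, 10, 12, 15}
Step 23: find(15) -> no change; set of 15 is {3, 4, 5, 7, 8, 9, 10, 12, 15}
Set of 15: {3, 4, 5, 7, 8, 9, 10, 12, 15}; 9 is a member.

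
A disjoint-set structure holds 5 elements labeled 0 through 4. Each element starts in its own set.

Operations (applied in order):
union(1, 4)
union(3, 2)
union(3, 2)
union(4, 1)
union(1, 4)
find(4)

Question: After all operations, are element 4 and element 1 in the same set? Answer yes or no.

Step 1: union(1, 4) -> merged; set of 1 now {1, 4}
Step 2: union(3, 2) -> merged; set of 3 now {2, 3}
Step 3: union(3, 2) -> already same set; set of 3 now {2, 3}
Step 4: union(4, 1) -> already same set; set of 4 now {1, 4}
Step 5: union(1, 4) -> already same set; set of 1 now {1, 4}
Step 6: find(4) -> no change; set of 4 is {1, 4}
Set of 4: {1, 4}; 1 is a member.

Answer: yes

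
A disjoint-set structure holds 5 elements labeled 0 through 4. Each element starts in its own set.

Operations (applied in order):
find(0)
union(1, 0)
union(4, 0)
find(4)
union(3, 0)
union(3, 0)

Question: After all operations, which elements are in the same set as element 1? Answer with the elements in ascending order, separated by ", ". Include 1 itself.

Answer: 0, 1, 3, 4

Derivation:
Step 1: find(0) -> no change; set of 0 is {0}
Step 2: union(1, 0) -> merged; set of 1 now {0, 1}
Step 3: union(4, 0) -> merged; set of 4 now {0, 1, 4}
Step 4: find(4) -> no change; set of 4 is {0, 1, 4}
Step 5: union(3, 0) -> merged; set of 3 now {0, 1, 3, 4}
Step 6: union(3, 0) -> already same set; set of 3 now {0, 1, 3, 4}
Component of 1: {0, 1, 3, 4}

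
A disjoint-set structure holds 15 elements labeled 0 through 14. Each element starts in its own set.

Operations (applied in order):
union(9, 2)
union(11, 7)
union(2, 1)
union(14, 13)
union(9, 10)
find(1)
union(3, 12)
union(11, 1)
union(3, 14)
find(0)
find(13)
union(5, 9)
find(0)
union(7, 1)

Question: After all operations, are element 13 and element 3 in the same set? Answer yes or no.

Step 1: union(9, 2) -> merged; set of 9 now {2, 9}
Step 2: union(11, 7) -> merged; set of 11 now {7, 11}
Step 3: union(2, 1) -> merged; set of 2 now {1, 2, 9}
Step 4: union(14, 13) -> merged; set of 14 now {13, 14}
Step 5: union(9, 10) -> merged; set of 9 now {1, 2, 9, 10}
Step 6: find(1) -> no change; set of 1 is {1, 2, 9, 10}
Step 7: union(3, 12) -> merged; set of 3 now {3, 12}
Step 8: union(11, 1) -> merged; set of 11 now {1, 2, 7, 9, 10, 11}
Step 9: union(3, 14) -> merged; set of 3 now {3, 12, 13, 14}
Step 10: find(0) -> no change; set of 0 is {0}
Step 11: find(13) -> no change; set of 13 is {3, 12, 13, 14}
Step 12: union(5, 9) -> merged; set of 5 now {1, 2, 5, 7, 9, 10, 11}
Step 13: find(0) -> no change; set of 0 is {0}
Step 14: union(7, 1) -> already same set; set of 7 now {1, 2, 5, 7, 9, 10, 11}
Set of 13: {3, 12, 13, 14}; 3 is a member.

Answer: yes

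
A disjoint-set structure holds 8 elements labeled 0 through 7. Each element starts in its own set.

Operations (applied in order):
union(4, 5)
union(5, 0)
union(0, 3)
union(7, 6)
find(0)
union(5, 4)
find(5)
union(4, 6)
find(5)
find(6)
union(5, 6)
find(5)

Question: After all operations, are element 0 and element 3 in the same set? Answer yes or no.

Answer: yes

Derivation:
Step 1: union(4, 5) -> merged; set of 4 now {4, 5}
Step 2: union(5, 0) -> merged; set of 5 now {0, 4, 5}
Step 3: union(0, 3) -> merged; set of 0 now {0, 3, 4, 5}
Step 4: union(7, 6) -> merged; set of 7 now {6, 7}
Step 5: find(0) -> no change; set of 0 is {0, 3, 4, 5}
Step 6: union(5, 4) -> already same set; set of 5 now {0, 3, 4, 5}
Step 7: find(5) -> no change; set of 5 is {0, 3, 4, 5}
Step 8: union(4, 6) -> merged; set of 4 now {0, 3, 4, 5, 6, 7}
Step 9: find(5) -> no change; set of 5 is {0, 3, 4, 5, 6, 7}
Step 10: find(6) -> no change; set of 6 is {0, 3, 4, 5, 6, 7}
Step 11: union(5, 6) -> already same set; set of 5 now {0, 3, 4, 5, 6, 7}
Step 12: find(5) -> no change; set of 5 is {0, 3, 4, 5, 6, 7}
Set of 0: {0, 3, 4, 5, 6, 7}; 3 is a member.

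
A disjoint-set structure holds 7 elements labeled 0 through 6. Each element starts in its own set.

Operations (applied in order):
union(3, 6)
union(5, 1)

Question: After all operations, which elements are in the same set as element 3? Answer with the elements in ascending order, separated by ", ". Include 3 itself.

Answer: 3, 6

Derivation:
Step 1: union(3, 6) -> merged; set of 3 now {3, 6}
Step 2: union(5, 1) -> merged; set of 5 now {1, 5}
Component of 3: {3, 6}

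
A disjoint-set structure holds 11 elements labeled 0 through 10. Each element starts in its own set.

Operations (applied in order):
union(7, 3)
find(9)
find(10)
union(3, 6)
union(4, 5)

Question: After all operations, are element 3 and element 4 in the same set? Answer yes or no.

Answer: no

Derivation:
Step 1: union(7, 3) -> merged; set of 7 now {3, 7}
Step 2: find(9) -> no change; set of 9 is {9}
Step 3: find(10) -> no change; set of 10 is {10}
Step 4: union(3, 6) -> merged; set of 3 now {3, 6, 7}
Step 5: union(4, 5) -> merged; set of 4 now {4, 5}
Set of 3: {3, 6, 7}; 4 is not a member.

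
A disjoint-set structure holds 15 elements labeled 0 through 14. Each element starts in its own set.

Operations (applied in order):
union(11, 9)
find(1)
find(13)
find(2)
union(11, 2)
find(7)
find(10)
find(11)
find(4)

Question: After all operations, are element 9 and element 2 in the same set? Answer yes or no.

Answer: yes

Derivation:
Step 1: union(11, 9) -> merged; set of 11 now {9, 11}
Step 2: find(1) -> no change; set of 1 is {1}
Step 3: find(13) -> no change; set of 13 is {13}
Step 4: find(2) -> no change; set of 2 is {2}
Step 5: union(11, 2) -> merged; set of 11 now {2, 9, 11}
Step 6: find(7) -> no change; set of 7 is {7}
Step 7: find(10) -> no change; set of 10 is {10}
Step 8: find(11) -> no change; set of 11 is {2, 9, 11}
Step 9: find(4) -> no change; set of 4 is {4}
Set of 9: {2, 9, 11}; 2 is a member.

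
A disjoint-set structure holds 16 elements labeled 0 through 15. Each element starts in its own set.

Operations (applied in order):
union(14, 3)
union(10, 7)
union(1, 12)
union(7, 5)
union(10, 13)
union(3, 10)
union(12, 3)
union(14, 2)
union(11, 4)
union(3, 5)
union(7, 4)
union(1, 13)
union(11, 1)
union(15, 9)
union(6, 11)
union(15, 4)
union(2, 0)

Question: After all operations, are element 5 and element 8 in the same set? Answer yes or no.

Step 1: union(14, 3) -> merged; set of 14 now {3, 14}
Step 2: union(10, 7) -> merged; set of 10 now {7, 10}
Step 3: union(1, 12) -> merged; set of 1 now {1, 12}
Step 4: union(7, 5) -> merged; set of 7 now {5, 7, 10}
Step 5: union(10, 13) -> merged; set of 10 now {5, 7, 10, 13}
Step 6: union(3, 10) -> merged; set of 3 now {3, 5, 7, 10, 13, 14}
Step 7: union(12, 3) -> merged; set of 12 now {1, 3, 5, 7, 10, 12, 13, 14}
Step 8: union(14, 2) -> merged; set of 14 now {1, 2, 3, 5, 7, 10, 12, 13, 14}
Step 9: union(11, 4) -> merged; set of 11 now {4, 11}
Step 10: union(3, 5) -> already same set; set of 3 now {1, 2, 3, 5, 7, 10, 12, 13, 14}
Step 11: union(7, 4) -> merged; set of 7 now {1, 2, 3, 4, 5, 7, 10, 11, 12, 13, 14}
Step 12: union(1, 13) -> already same set; set of 1 now {1, 2, 3, 4, 5, 7, 10, 11, 12, 13, 14}
Step 13: union(11, 1) -> already same set; set of 11 now {1, 2, 3, 4, 5, 7, 10, 11, 12, 13, 14}
Step 14: union(15, 9) -> merged; set of 15 now {9, 15}
Step 15: union(6, 11) -> merged; set of 6 now {1, 2, 3, 4, 5, 6, 7, 10, 11, 12, 13, 14}
Step 16: union(15, 4) -> merged; set of 15 now {1, 2, 3, 4, 5, 6, 7, 9, 10, 11, 12, 13, 14, 15}
Step 17: union(2, 0) -> merged; set of 2 now {0, 1, 2, 3, 4, 5, 6, 7, 9, 10, 11, 12, 13, 14, 15}
Set of 5: {0, 1, 2, 3, 4, 5, 6, 7, 9, 10, 11, 12, 13, 14, 15}; 8 is not a member.

Answer: no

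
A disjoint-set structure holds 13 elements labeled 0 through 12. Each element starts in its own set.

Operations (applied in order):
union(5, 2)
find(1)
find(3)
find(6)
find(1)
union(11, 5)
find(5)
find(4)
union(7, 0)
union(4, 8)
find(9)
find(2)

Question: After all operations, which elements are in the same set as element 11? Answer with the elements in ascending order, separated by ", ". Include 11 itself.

Step 1: union(5, 2) -> merged; set of 5 now {2, 5}
Step 2: find(1) -> no change; set of 1 is {1}
Step 3: find(3) -> no change; set of 3 is {3}
Step 4: find(6) -> no change; set of 6 is {6}
Step 5: find(1) -> no change; set of 1 is {1}
Step 6: union(11, 5) -> merged; set of 11 now {2, 5, 11}
Step 7: find(5) -> no change; set of 5 is {2, 5, 11}
Step 8: find(4) -> no change; set of 4 is {4}
Step 9: union(7, 0) -> merged; set of 7 now {0, 7}
Step 10: union(4, 8) -> merged; set of 4 now {4, 8}
Step 11: find(9) -> no change; set of 9 is {9}
Step 12: find(2) -> no change; set of 2 is {2, 5, 11}
Component of 11: {2, 5, 11}

Answer: 2, 5, 11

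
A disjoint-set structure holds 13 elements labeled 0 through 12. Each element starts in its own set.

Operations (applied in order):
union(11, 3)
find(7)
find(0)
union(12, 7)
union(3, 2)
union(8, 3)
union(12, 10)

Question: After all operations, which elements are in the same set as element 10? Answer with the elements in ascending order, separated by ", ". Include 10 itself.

Answer: 7, 10, 12

Derivation:
Step 1: union(11, 3) -> merged; set of 11 now {3, 11}
Step 2: find(7) -> no change; set of 7 is {7}
Step 3: find(0) -> no change; set of 0 is {0}
Step 4: union(12, 7) -> merged; set of 12 now {7, 12}
Step 5: union(3, 2) -> merged; set of 3 now {2, 3, 11}
Step 6: union(8, 3) -> merged; set of 8 now {2, 3, 8, 11}
Step 7: union(12, 10) -> merged; set of 12 now {7, 10, 12}
Component of 10: {7, 10, 12}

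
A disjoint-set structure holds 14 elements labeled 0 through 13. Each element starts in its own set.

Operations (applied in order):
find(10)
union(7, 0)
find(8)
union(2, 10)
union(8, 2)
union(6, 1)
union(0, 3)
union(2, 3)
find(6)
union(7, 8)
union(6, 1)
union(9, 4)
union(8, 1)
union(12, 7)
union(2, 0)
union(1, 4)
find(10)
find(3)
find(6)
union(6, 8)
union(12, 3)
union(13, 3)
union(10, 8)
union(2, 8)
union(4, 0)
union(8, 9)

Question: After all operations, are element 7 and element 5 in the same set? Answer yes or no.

Answer: no

Derivation:
Step 1: find(10) -> no change; set of 10 is {10}
Step 2: union(7, 0) -> merged; set of 7 now {0, 7}
Step 3: find(8) -> no change; set of 8 is {8}
Step 4: union(2, 10) -> merged; set of 2 now {2, 10}
Step 5: union(8, 2) -> merged; set of 8 now {2, 8, 10}
Step 6: union(6, 1) -> merged; set of 6 now {1, 6}
Step 7: union(0, 3) -> merged; set of 0 now {0, 3, 7}
Step 8: union(2, 3) -> merged; set of 2 now {0, 2, 3, 7, 8, 10}
Step 9: find(6) -> no change; set of 6 is {1, 6}
Step 10: union(7, 8) -> already same set; set of 7 now {0, 2, 3, 7, 8, 10}
Step 11: union(6, 1) -> already same set; set of 6 now {1, 6}
Step 12: union(9, 4) -> merged; set of 9 now {4, 9}
Step 13: union(8, 1) -> merged; set of 8 now {0, 1, 2, 3, 6, 7, 8, 10}
Step 14: union(12, 7) -> merged; set of 12 now {0, 1, 2, 3, 6, 7, 8, 10, 12}
Step 15: union(2, 0) -> already same set; set of 2 now {0, 1, 2, 3, 6, 7, 8, 10, 12}
Step 16: union(1, 4) -> merged; set of 1 now {0, 1, 2, 3, 4, 6, 7, 8, 9, 10, 12}
Step 17: find(10) -> no change; set of 10 is {0, 1, 2, 3, 4, 6, 7, 8, 9, 10, 12}
Step 18: find(3) -> no change; set of 3 is {0, 1, 2, 3, 4, 6, 7, 8, 9, 10, 12}
Step 19: find(6) -> no change; set of 6 is {0, 1, 2, 3, 4, 6, 7, 8, 9, 10, 12}
Step 20: union(6, 8) -> already same set; set of 6 now {0, 1, 2, 3, 4, 6, 7, 8, 9, 10, 12}
Step 21: union(12, 3) -> already same set; set of 12 now {0, 1, 2, 3, 4, 6, 7, 8, 9, 10, 12}
Step 22: union(13, 3) -> merged; set of 13 now {0, 1, 2, 3, 4, 6, 7, 8, 9, 10, 12, 13}
Step 23: union(10, 8) -> already same set; set of 10 now {0, 1, 2, 3, 4, 6, 7, 8, 9, 10, 12, 13}
Step 24: union(2, 8) -> already same set; set of 2 now {0, 1, 2, 3, 4, 6, 7, 8, 9, 10, 12, 13}
Step 25: union(4, 0) -> already same set; set of 4 now {0, 1, 2, 3, 4, 6, 7, 8, 9, 10, 12, 13}
Step 26: union(8, 9) -> already same set; set of 8 now {0, 1, 2, 3, 4, 6, 7, 8, 9, 10, 12, 13}
Set of 7: {0, 1, 2, 3, 4, 6, 7, 8, 9, 10, 12, 13}; 5 is not a member.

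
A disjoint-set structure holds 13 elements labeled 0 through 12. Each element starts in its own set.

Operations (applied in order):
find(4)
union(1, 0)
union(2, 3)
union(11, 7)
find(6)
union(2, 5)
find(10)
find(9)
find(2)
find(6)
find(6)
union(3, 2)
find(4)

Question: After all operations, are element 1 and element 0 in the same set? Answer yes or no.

Answer: yes

Derivation:
Step 1: find(4) -> no change; set of 4 is {4}
Step 2: union(1, 0) -> merged; set of 1 now {0, 1}
Step 3: union(2, 3) -> merged; set of 2 now {2, 3}
Step 4: union(11, 7) -> merged; set of 11 now {7, 11}
Step 5: find(6) -> no change; set of 6 is {6}
Step 6: union(2, 5) -> merged; set of 2 now {2, 3, 5}
Step 7: find(10) -> no change; set of 10 is {10}
Step 8: find(9) -> no change; set of 9 is {9}
Step 9: find(2) -> no change; set of 2 is {2, 3, 5}
Step 10: find(6) -> no change; set of 6 is {6}
Step 11: find(6) -> no change; set of 6 is {6}
Step 12: union(3, 2) -> already same set; set of 3 now {2, 3, 5}
Step 13: find(4) -> no change; set of 4 is {4}
Set of 1: {0, 1}; 0 is a member.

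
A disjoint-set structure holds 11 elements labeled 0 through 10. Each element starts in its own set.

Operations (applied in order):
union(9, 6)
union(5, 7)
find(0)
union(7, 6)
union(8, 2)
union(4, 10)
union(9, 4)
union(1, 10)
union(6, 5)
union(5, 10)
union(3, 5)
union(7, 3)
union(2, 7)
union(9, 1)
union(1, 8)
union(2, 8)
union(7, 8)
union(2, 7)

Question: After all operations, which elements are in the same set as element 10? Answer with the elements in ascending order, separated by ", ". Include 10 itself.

Step 1: union(9, 6) -> merged; set of 9 now {6, 9}
Step 2: union(5, 7) -> merged; set of 5 now {5, 7}
Step 3: find(0) -> no change; set of 0 is {0}
Step 4: union(7, 6) -> merged; set of 7 now {5, 6, 7, 9}
Step 5: union(8, 2) -> merged; set of 8 now {2, 8}
Step 6: union(4, 10) -> merged; set of 4 now {4, 10}
Step 7: union(9, 4) -> merged; set of 9 now {4, 5, 6, 7, 9, 10}
Step 8: union(1, 10) -> merged; set of 1 now {1, 4, 5, 6, 7, 9, 10}
Step 9: union(6, 5) -> already same set; set of 6 now {1, 4, 5, 6, 7, 9, 10}
Step 10: union(5, 10) -> already same set; set of 5 now {1, 4, 5, 6, 7, 9, 10}
Step 11: union(3, 5) -> merged; set of 3 now {1, 3, 4, 5, 6, 7, 9, 10}
Step 12: union(7, 3) -> already same set; set of 7 now {1, 3, 4, 5, 6, 7, 9, 10}
Step 13: union(2, 7) -> merged; set of 2 now {1, 2, 3, 4, 5, 6, 7, 8, 9, 10}
Step 14: union(9, 1) -> already same set; set of 9 now {1, 2, 3, 4, 5, 6, 7, 8, 9, 10}
Step 15: union(1, 8) -> already same set; set of 1 now {1, 2, 3, 4, 5, 6, 7, 8, 9, 10}
Step 16: union(2, 8) -> already same set; set of 2 now {1, 2, 3, 4, 5, 6, 7, 8, 9, 10}
Step 17: union(7, 8) -> already same set; set of 7 now {1, 2, 3, 4, 5, 6, 7, 8, 9, 10}
Step 18: union(2, 7) -> already same set; set of 2 now {1, 2, 3, 4, 5, 6, 7, 8, 9, 10}
Component of 10: {1, 2, 3, 4, 5, 6, 7, 8, 9, 10}

Answer: 1, 2, 3, 4, 5, 6, 7, 8, 9, 10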